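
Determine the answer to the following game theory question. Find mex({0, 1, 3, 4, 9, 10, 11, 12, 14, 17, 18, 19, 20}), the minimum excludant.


Set = {0, 1, 3, 4, 9, 10, 11, 12, 14, 17, 18, 19, 20}
0 is in the set.
1 is in the set.
2 is NOT in the set. This is the mex.
mex = 2

2


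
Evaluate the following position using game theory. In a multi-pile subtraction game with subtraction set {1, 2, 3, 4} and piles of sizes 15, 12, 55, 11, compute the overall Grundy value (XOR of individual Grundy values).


Subtraction set: {1, 2, 3, 4}
For this subtraction set, G(n) = n mod 5 (period = max + 1 = 5).
Pile 1 (size 15): G(15) = 15 mod 5 = 0
Pile 2 (size 12): G(12) = 12 mod 5 = 2
Pile 3 (size 55): G(55) = 55 mod 5 = 0
Pile 4 (size 11): G(11) = 11 mod 5 = 1
Total Grundy value = XOR of all: 0 XOR 2 XOR 0 XOR 1 = 3

3


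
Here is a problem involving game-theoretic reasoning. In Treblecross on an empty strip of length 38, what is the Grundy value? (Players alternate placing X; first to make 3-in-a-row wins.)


Treblecross: place X on empty cells; 3-in-a-row wins.
Playing within two cells of an existing X lets the opponent win at once, so sensible play treats the cells i-2..i+2 around each X as dead. The player left with no safe cell loses, so this is a normal-play take-away game on strips of safe cells.
Placing X at cell i (0-indexed) of a strip of k safe cells leaves independent strips of sizes max(0, i-2) and max(0, k-i-3). Hence G(k) = mex{ G(max(0,i-2)) XOR G(max(0,k-i-3)) : 0 <= i < k }, with G(0) = 0.
G(1): splits (0,0):0^0=0 -> mex({0}) = 1
G(2): splits (0,0):0^0=0 -> mex({0}) = 1
G(3): splits (0,0):0^0=0 -> mex({0}) = 1
G(4): splits (0,1):0^1=1 (0,0):0^0=0 -> mex({0, 1}) = 2
G(5): splits (0,2):0^1=1 (0,1):0^1=1 (0,0):0^0=0 -> mex({0, 1}) = 2
G(6) = mex({1}) = 0
G(7) = mex({0, 1, 2}) = 3
G(8) = mex({0, 1, 2}) = 3
G(9) = mex({0, 2}) = 1
G(10) = mex({0, 2, 3}) = 1
G(11) = mex({0, 3}) = 1
G(12) = mex({1, 3}) = 0
G(13) = mex({0, 1, 2, 3}) = 4
G(14) = mex({0, 1, 2}) = 3
G(15) = mex({0, 1, 2}) = 3
G(16) = mex({0, 1, 2, 4}) = 3
G(17) = mex({0, 1, 3, 4}) = 2
G(18) = mex({0, 1, 3, 4}) = 2
G(19) = mex({0, 1, 3, 5}) = 2
G(20) = mex({0, 1, 2, 3, 5}) = 4
G(21) = mex({0, 1, 2, 3, 5}) = 4
G(22) = mex({1, 2, 6}) = 0
G(23) = mex({0, 1, 2, 3, 4, 6}) = 5
G(24) = mex({0, 1, 2, 3, 4}) = 5
G(25) = mex({0, 1, 3, 4, 7}) = 2
G(26) = mex({0, 1, 3, 4, 5, 7}) = 2
G(27) = mex({0, 1, 3, 5}) = 2
G(28) = mex({0, 1, 2, 5}) = 3
G(29) = mex({0, 1, 2, 4, 5, 6}) = 3
G(30) = mex({1, 2, 4, 6}) = 0
G(31) = mex({0, 1, 2, 3, 4, 6}) = 5
G(32) = mex({1, 2, 3, 4, 7}) = 0
G(33) = mex({0, 3, 7}) = 1
G(34) = mex({0, 2, 3, 5, 7}) = 1
G(35) = mex({0, 2, 3, 5, 6}) = 1
G(36) = mex({0, 1, 2, 5, 6}) = 3
G(37) = mex({0, 1, 2, 4, 5, 6}) = 3
G(38) = mex({0, 1, 2, 4}) = 3
Therefore G(38) = 3.

3


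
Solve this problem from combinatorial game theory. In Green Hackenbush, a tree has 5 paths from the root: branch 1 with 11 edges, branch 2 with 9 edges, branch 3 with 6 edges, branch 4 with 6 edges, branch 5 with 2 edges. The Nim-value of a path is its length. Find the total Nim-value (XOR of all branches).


The tree has 5 branches from the ground vertex.
In Green Hackenbush, the Nim-value of a simple path of length k is k.
Branch 1: length 11, Nim-value = 11
Branch 2: length 9, Nim-value = 9
Branch 3: length 6, Nim-value = 6
Branch 4: length 6, Nim-value = 6
Branch 5: length 2, Nim-value = 2
Total Nim-value = XOR of all branch values:
0 XOR 11 = 11
11 XOR 9 = 2
2 XOR 6 = 4
4 XOR 6 = 2
2 XOR 2 = 0
Nim-value of the tree = 0

0


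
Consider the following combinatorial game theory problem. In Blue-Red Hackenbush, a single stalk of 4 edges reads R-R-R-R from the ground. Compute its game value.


Edges (from ground): R-R-R-R
By Berlekamp's sign-expansion rule, a Blue-Red Hackenbush stalk has the value of the surreal number whose sign sequence is the edge sequence with B -> + and R -> -.
Sign sequence: ----
Trace the sign expansion in the surreal number tree, starting from 0:
Edge 1: R (sign -) -> bounds (-inf, 0), value = -1
Edge 2: R (sign -) -> bounds (-inf, -1), value = -2
Edge 3: R (sign -) -> bounds (-inf, -2), value = -3
Edge 4: R (sign -) -> bounds (-inf, -3), value = -4
Game value = -4

-4


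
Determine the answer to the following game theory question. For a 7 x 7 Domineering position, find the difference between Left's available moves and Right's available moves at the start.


Board is 7 x 7 (rows x cols).
Left (vertical) placements: (rows-1) * cols = 6 * 7 = 42
Right (horizontal) placements: rows * (cols-1) = 7 * 6 = 42
Advantage = Left - Right = 42 - 42 = 0

0


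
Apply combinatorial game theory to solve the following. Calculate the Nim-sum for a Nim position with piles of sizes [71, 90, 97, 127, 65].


We need the XOR (exclusive or) of all pile sizes.
After XOR-ing pile 1 (size 71): 0 XOR 71 = 71
After XOR-ing pile 2 (size 90): 71 XOR 90 = 29
After XOR-ing pile 3 (size 97): 29 XOR 97 = 124
After XOR-ing pile 4 (size 127): 124 XOR 127 = 3
After XOR-ing pile 5 (size 65): 3 XOR 65 = 66
The Nim-value of this position is 66.

66


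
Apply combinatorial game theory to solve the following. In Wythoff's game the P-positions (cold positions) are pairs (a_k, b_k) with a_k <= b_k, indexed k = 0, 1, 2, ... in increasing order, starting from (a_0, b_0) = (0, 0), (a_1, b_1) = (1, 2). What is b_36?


By Wythoff's theorem, a_k = floor(k * phi) and b_k = floor(k * phi^2) = a_k + k, where phi = (1 + sqrt(5))/2 is the golden ratio.
phi = (1 + sqrt(5))/2 = 1.618034
phi^2 = phi + 1 = 2.618034
k = 36
k * phi^2 = 36 * 2.618034 = 94.249224
b_36 = floor(k * phi^2) = 94 (check: a_36 + k = 58 + 36 = 94)

94


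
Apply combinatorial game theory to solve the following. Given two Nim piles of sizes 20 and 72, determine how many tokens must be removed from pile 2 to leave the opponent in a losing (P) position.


Piles: 20 and 72
Current XOR: 20 XOR 72 = 92 (non-zero, so this is an N-position).
To make the XOR zero, we need to find a move that balances the piles.
For pile 2 (size 72): target = 72 XOR 92 = 20
We reduce pile 2 from 72 to 20.
Tokens removed: 72 - 20 = 52
Verification: 20 XOR 20 = 0

52


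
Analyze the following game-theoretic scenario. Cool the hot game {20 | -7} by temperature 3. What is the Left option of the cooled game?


Original game: {20 | -7} (a switch {a | b} with a > b).
Cooling by t (for t below the temperature (a - b)/2 = 27/2) taxes each move by t: {a | b} cooled by t is {a - t | b + t}.
Cooling amount: t = 3
Cooled Left option: 20 - 3 = 17
Cooled Right option: -7 + 3 = -4
Cooled game: {17 | -4}
Left option = 17

17


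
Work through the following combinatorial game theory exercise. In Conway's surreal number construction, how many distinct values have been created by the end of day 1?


Day 0: {|} = 0 is born. Count = 1.
Day n: the number of surreal numbers born by day n is 2^(n+1) - 1.
By day 0: 2^1 - 1 = 1
By day 1: 2^2 - 1 = 3
By day 1: 3 surreal numbers.

3


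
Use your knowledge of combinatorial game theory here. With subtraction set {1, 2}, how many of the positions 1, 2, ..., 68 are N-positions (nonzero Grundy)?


Subtraction set S = {1, 2}, so G(n) = n mod 3.
G(n) = 0 when n is a multiple of 3.
Multiples of 3 in [1, 68]: 22
N-positions (nonzero Grundy) = 68 - 22 = 46

46


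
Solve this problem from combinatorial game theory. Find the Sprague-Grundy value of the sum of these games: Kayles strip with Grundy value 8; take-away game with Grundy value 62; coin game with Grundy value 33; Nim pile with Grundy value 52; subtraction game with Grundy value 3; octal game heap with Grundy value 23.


By the Sprague-Grundy theorem, the Grundy value of a sum of games is the XOR of individual Grundy values.
Kayles strip: Grundy value = 8. Running XOR: 0 XOR 8 = 8
take-away game: Grundy value = 62. Running XOR: 8 XOR 62 = 54
coin game: Grundy value = 33. Running XOR: 54 XOR 33 = 23
Nim pile: Grundy value = 52. Running XOR: 23 XOR 52 = 35
subtraction game: Grundy value = 3. Running XOR: 35 XOR 3 = 32
octal game heap: Grundy value = 23. Running XOR: 32 XOR 23 = 55
The combined Grundy value is 55.

55


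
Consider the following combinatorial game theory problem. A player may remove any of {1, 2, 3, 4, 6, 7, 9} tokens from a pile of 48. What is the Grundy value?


The subtraction set is S = {1, 2, 3, 4, 6, 7, 9}.
G(k) = mex{ G(k - s) : s in S, s <= k }. We compute iteratively: G(0) = 0.
G(1) = mex({0}) = 1
G(2) = mex({0, 1}) = 2
G(3) = mex({0, 1, 2}) = 3
G(4) = mex({0, 1, 2, 3}) = 4
G(5) = mex({1, 2, 3, 4}) = 0
G(6) = mex({0, 2, 3, 4}) = 1
G(7) = mex({0, 1, 3, 4}) = 2
G(8) = mex({0, 1, 2, 4}) = 3
G(9) = mex({0, 1, 2, 3}) = 4
G(10) = mex({1, 2, 3, 4}) = 0
G(11) = mex({0, 2, 3, 4}) = 1
G(12) = mex({0, 1, 3, 4}) = 2
G(13) = mex({0, 1, 2, 4}) = 3
Observe that G(5)..G(13) = 0, 1, 2, 3, 4, 0, 1, 2, 3 repeats G(0)..G(8) = 0, 1, 2, 3, 4, 0, 1, 2, 3.
For k >= max(S) = 9, G(k) is determined by the previous 9 values G(k-9)..G(k-1); a window of 9 consecutive values has recurred shifted by 5, so by induction G(k + 5) = G(k) for all k >= 0: the sequence is periodic from the start with period 5.
One period: G(0..4) = 0, 1, 2, 3, 4.
48 mod 5 = 3, so G(48) = G(3) = 3.

3


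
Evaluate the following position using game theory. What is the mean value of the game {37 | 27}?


Game = {37 | 27}, a switch {a | b} with numbers a > b.
Its thermograph has left wall a - t and right wall b + t, which meet at t = (a - b)/2, where both equal (a + b)/2. So the mast (mean value) is at (a + b)/2.
Mean = (37 + (27))/2 = 64/2 = 32

32


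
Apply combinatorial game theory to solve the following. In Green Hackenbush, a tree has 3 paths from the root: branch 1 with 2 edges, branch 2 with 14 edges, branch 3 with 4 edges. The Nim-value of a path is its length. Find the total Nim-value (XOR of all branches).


The tree has 3 branches from the ground vertex.
In Green Hackenbush, the Nim-value of a simple path of length k is k.
Branch 1: length 2, Nim-value = 2
Branch 2: length 14, Nim-value = 14
Branch 3: length 4, Nim-value = 4
Total Nim-value = XOR of all branch values:
0 XOR 2 = 2
2 XOR 14 = 12
12 XOR 4 = 8
Nim-value of the tree = 8

8


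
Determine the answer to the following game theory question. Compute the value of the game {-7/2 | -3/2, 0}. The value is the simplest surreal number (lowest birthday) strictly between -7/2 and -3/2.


Left options: {-7/2}, max = -7/2
Right options: {-3/2, 0}, min = -3/2
All options are numbers and max(Left) < min(Right), so by the simplicity theorem the value is the simplest (earliest-born) number strictly between -7/2 and -3/2.
Integers -3 through -2 all lie strictly between -7/2 and -3/2.
Among integers, the simplest (lowest birthday = smallest |n|; 0 is born on day 0, +-n on day n) is -2.
No non-integer in the interval can be simpler: if x is a non-integer in the interval, then floor(x) or ceil(x) also lies in the interval (the interval contains an integer), and both are proper prefixes of x's sign expansion, i.e. born earlier. So the game value is -2.
Game value = -2

-2


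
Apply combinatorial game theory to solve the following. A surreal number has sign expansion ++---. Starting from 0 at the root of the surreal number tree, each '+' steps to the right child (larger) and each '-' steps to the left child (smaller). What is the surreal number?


Sign expansion: ++---
Rule: track bounds (lo, hi), initially (-inf, +inf). On '+', the current value becomes lo and we move to the simplest number in (value, hi): value + 1 if hi = +inf, otherwise the midpoint (value + hi)/2. On '-', the current value becomes hi and we move to value - 1 if lo = -inf, otherwise the midpoint (lo + value)/2.
Start at 0.
Step 1: sign = +, move right. Bounds: (0, +inf). Value = 1
Step 2: sign = +, move right. Bounds: (1, +inf). Value = 2
Step 3: sign = -, move left. Bounds: (1, 2). Value = 3/2
Step 4: sign = -, move left. Bounds: (1, 3/2). Value = 5/4
Step 5: sign = -, move left. Bounds: (1, 5/4). Value = 9/8
The surreal number with sign expansion ++--- is 9/8.

9/8


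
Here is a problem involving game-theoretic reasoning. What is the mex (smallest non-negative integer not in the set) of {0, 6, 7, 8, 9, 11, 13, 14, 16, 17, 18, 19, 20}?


Set = {0, 6, 7, 8, 9, 11, 13, 14, 16, 17, 18, 19, 20}
0 is in the set.
1 is NOT in the set. This is the mex.
mex = 1

1


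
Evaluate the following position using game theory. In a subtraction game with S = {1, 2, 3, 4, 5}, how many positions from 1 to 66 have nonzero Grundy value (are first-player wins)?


Subtraction set S = {1, 2, 3, 4, 5}, so G(n) = n mod 6.
G(n) = 0 when n is a multiple of 6.
Multiples of 6 in [1, 66]: 11
N-positions (nonzero Grundy) = 66 - 11 = 55

55


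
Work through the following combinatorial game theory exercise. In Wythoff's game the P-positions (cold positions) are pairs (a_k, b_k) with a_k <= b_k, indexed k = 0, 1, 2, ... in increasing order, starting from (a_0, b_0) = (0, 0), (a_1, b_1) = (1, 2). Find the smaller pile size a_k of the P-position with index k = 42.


By Wythoff's theorem, a_k = floor(k * phi) and b_k = floor(k * phi^2) = a_k + k, where phi = (1 + sqrt(5))/2 is the golden ratio.
phi = (1 + sqrt(5))/2 = 1.618034
k = 42
k * phi = 42 * 1.618034 = 67.957428
a_42 = floor(k * phi) = 67

67


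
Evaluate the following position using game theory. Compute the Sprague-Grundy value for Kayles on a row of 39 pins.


Kayles: a move removes 1 or 2 adjacent pins from a contiguous row.
Removing pins from a row of k leaves two independent rows (a, b) with a + b = k - 1 (one pin) or a + b = k - 2 (two pins); an end removal gives a = 0.
By Sprague-Grundy, G(k) = mex{ G(a) XOR G(b) } over all these splits. G(0) = 0.
G(1): splits (0,0):0^0=0 -> mex({0}) = 1
G(2): splits (0,1):0^1=1 (0,0):0^0=0 -> mex({0, 1}) = 2
G(3): splits (0,2):0^2=2 (1,1):1^1=0 (0,1):0^1=1 -> mex({0, 1, 2}) = 3
G(4): splits (0,3):0^3=3 (1,2):1^2=3 (0,2):0^2=2 (1,1):1^1=0 -> mex({0, 2, 3}) = 1
G(5): splits (0,4):0^1=1 (1,3):1^3=2 (2,2):2^2=0 (0,3):0^3=3 (1,2):1^2=3 -> mex({0, 1, 2, 3}) = 4
G(6) = mex({0, 1, 2, 4}) = 3
G(7) = mex({0, 1, 3, 4, 5}) = 2
G(8) = mex({0, 2, 3, 5, 6}) = 1
G(9) = mex({0, 1, 2, 3, 6, 7}) = 4
G(10) = mex({0, 1, 3, 4, 5, 7}) = 2
G(11) = mex({0, 1, 2, 3, 4, 5}) = 6
G(12) = mex({0, 1, 2, 3, 5, 6, 7}) = 4
G(13) = mex({0, 2, 3, 4, 6, 7}) = 1
G(14) = mex({0, 1, 4, 5, 6, 7}) = 2
G(15) = mex({0, 1, 2, 3, 4, 5, 6}) = 7
G(16) = mex({0, 2, 3, 5, 6, 7}) = 1
G(17) = mex({0, 1, 2, 3, 5, 6, 7}) = 4
G(18) = mex({0, 1, 2, 4, 5, 6}) = 3
G(19) = mex({0, 1, 3, 4, 5, 7}) = 2
G(20) = mex({0, 2, 3, 4, 5, 6, 7}) = 1
G(21) = mex({0, 1, 2, 3, 5, 6, 7}) = 4
G(22) = mex({0, 1, 2, 3, 4, 5, 7}) = 6
G(23) = mex({0, 1, 2, 3, 4, 5, 6}) = 7
G(24) = mex({0, 1, 2, 3, 5, 6, 7}) = 4
G(25) = mex({0, 2, 3, 4, 6, 7}) = 1
G(26) = mex({0, 1, 3, 4, 5, 6, 7}) = 2
G(27) = mex({0, 1, 2, 3, 4, 5, 6, 7}) = 8
G(28) = mex({0, 1, 2, 3, 4, 6, 7, 8}) = 5
G(29) = mex({0, 1, 2, 3, 5, 6, 7, 8, 9}) = 4
G(30) = mex({0, 1, 2, 3, 4, 5, 6, 9, 10}) = 7
G(31) = mex({0, 1, 3, 4, 5, 7, 10, 11}) = 2
G(32) = mex({0, 2, 3, 4, 5, 6, 7, 9, 11}) = 1
G(33) = mex({0, 1, 2, 3, 4, 5, 6, 7, 9, 12}) = 8
G(34) = mex({0, 1, 2, 3, 4, 5, 7, 8, 11, 12}) = 6
G(35) = mex({0, 1, 2, 3, 4, 5, 6, 8, 9, 10, 11}) = 7
G(36) = mex({0, 1, 2, 3, 5, 6, 7, 9, 10}) = 4
G(37) = mex({0, 2, 3, 4, 6, 7, 9, 10, 11, 12}) = 1
G(38) = mex({0, 1, 3, 4, 5, 6, 7, 9, 10, 11, 12}) = 2
G(39) = mex({0, 1, 2, 4, 5, 6, 7, 9, 10, 12, 14}) = 3
Therefore G(39) = 3.

3


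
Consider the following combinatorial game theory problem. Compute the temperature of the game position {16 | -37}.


The game is {16 | -37}, a switch {a | b} with numbers a > b.
Cooling {a | b} by t gives {a - t | b + t}, which stops being hot when a - t = b + t, i.e. at t = (a - b)/2. So the temperature of a switch is (a - b)/2.
Temperature = (Left option - Right option) / 2
= (16 - (-37)) / 2
= 53 / 2
= 53/2

53/2


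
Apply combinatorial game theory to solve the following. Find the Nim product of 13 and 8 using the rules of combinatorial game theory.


Nim multiplication is bilinear over XOR: (u XOR v) * w = (u*w) XOR (v*w).
So we split each operand into its bit components and XOR the pairwise Nim products.
13 = 1 + 4 + 8 (as XOR of powers of 2).
8 = 8 (as XOR of powers of 2).
Using the standard Nim-product table on single bits:
  2*2 = 3,   2*4 = 8,   2*8 = 12,
  4*4 = 6,   4*8 = 11,  8*8 = 13,
and  1*x = x (identity), k*l = l*k (commutative).
Pairwise Nim products:
  1 * 8 = 8
  4 * 8 = 11
  8 * 8 = 13
XOR them: 8 XOR 11 XOR 13 = 14.
Result: 13 * 8 = 14 (in Nim).

14


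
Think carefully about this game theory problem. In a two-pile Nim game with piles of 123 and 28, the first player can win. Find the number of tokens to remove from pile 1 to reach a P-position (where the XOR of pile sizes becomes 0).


Piles: 123 and 28
Current XOR: 123 XOR 28 = 103 (non-zero, so this is an N-position).
To make the XOR zero, we need to find a move that balances the piles.
For pile 1 (size 123): target = 123 XOR 103 = 28
We reduce pile 1 from 123 to 28.
Tokens removed: 123 - 28 = 95
Verification: 28 XOR 28 = 0

95


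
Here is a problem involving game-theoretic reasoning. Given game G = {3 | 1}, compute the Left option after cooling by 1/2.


Original game: {3 | 1} (a switch {a | b} with a > b).
Cooling by t (for t below the temperature (a - b)/2 = 1) taxes each move by t: {a | b} cooled by t is {a - t | b + t}.
Cooling amount: t = 1/2
Cooled Left option: 3 - 1/2 = 5/2
Cooled Right option: 1 + 1/2 = 3/2
Cooled game: {5/2 | 3/2}
Left option = 5/2

5/2


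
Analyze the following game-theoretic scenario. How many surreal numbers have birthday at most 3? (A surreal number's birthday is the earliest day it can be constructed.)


Day 0: {|} = 0 is born. Count = 1.
Day n: the number of surreal numbers born by day n is 2^(n+1) - 1.
By day 0: 2^1 - 1 = 1
By day 1: 2^2 - 1 = 3
By day 2: 2^3 - 1 = 7
By day 3: 2^4 - 1 = 15
By day 3: 15 surreal numbers.

15


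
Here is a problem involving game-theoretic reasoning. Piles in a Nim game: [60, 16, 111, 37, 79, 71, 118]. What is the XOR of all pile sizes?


We need the XOR (exclusive or) of all pile sizes.
After XOR-ing pile 1 (size 60): 0 XOR 60 = 60
After XOR-ing pile 2 (size 16): 60 XOR 16 = 44
After XOR-ing pile 3 (size 111): 44 XOR 111 = 67
After XOR-ing pile 4 (size 37): 67 XOR 37 = 102
After XOR-ing pile 5 (size 79): 102 XOR 79 = 41
After XOR-ing pile 6 (size 71): 41 XOR 71 = 110
After XOR-ing pile 7 (size 118): 110 XOR 118 = 24
The Nim-value of this position is 24.

24


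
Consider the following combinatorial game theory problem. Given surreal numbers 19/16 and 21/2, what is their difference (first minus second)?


x = 19/16, y = 21/2
Converting to common denominator: 16
x = 19/16, y = 168/16
x - y = 19/16 - 21/2 = -149/16

-149/16


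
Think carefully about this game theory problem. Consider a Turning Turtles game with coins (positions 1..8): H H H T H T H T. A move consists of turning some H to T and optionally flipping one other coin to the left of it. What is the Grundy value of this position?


Coins: H H H T H T H T
Key fact: a single head at position k behaves exactly like a Nim heap of size k (turning it to T and optionally flipping a coin at j < k corresponds to moving the heap from k to j, or to 0), and heads combine as a disjunctive sum (two heads at the same place would cancel, matching j XOR j = 0). So the Nim-value is the XOR of the 1-indexed positions of the heads.
Face-up positions (1-indexed): [1, 2, 3, 5, 7]
XOR 0 with 1: 0 XOR 1 = 1
XOR 1 with 2: 1 XOR 2 = 3
XOR 3 with 3: 3 XOR 3 = 0
XOR 0 with 5: 0 XOR 5 = 5
XOR 5 with 7: 5 XOR 7 = 2
Nim-value = 2

2


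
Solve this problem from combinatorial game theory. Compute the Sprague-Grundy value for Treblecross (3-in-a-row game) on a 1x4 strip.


Treblecross: place X on empty cells; 3-in-a-row wins.
Playing within two cells of an existing X lets the opponent win at once, so sensible play treats the cells i-2..i+2 around each X as dead. The player left with no safe cell loses, so this is a normal-play take-away game on strips of safe cells.
Placing X at cell i (0-indexed) of a strip of k safe cells leaves independent strips of sizes max(0, i-2) and max(0, k-i-3). Hence G(k) = mex{ G(max(0,i-2)) XOR G(max(0,k-i-3)) : 0 <= i < k }, with G(0) = 0.
G(1): splits (0,0):0^0=0 -> mex({0}) = 1
G(2): splits (0,0):0^0=0 -> mex({0}) = 1
G(3): splits (0,0):0^0=0 -> mex({0}) = 1
G(4): splits (0,1):0^1=1 (0,0):0^0=0 -> mex({0, 1}) = 2
Therefore G(4) = 2.

2


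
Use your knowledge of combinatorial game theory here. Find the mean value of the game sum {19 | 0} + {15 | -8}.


G1 = {19 | 0}, G2 = {15 | -8}
Each is a switch {a | b} with numbers a > b; its mean value is (a + b)/2, and mean value is additive over game sums: m(G1 + G2) = m(G1) + m(G2).
Mean of G1 = (19 + (0))/2 = 19/2 = 19/2
Mean of G2 = (15 + (-8))/2 = 7/2 = 7/2
Mean of G1 + G2 = 19/2 + 7/2 = 13

13


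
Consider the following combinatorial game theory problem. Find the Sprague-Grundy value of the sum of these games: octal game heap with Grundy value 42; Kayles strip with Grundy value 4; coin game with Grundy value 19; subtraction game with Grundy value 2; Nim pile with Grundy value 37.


By the Sprague-Grundy theorem, the Grundy value of a sum of games is the XOR of individual Grundy values.
octal game heap: Grundy value = 42. Running XOR: 0 XOR 42 = 42
Kayles strip: Grundy value = 4. Running XOR: 42 XOR 4 = 46
coin game: Grundy value = 19. Running XOR: 46 XOR 19 = 61
subtraction game: Grundy value = 2. Running XOR: 61 XOR 2 = 63
Nim pile: Grundy value = 37. Running XOR: 63 XOR 37 = 26
The combined Grundy value is 26.

26


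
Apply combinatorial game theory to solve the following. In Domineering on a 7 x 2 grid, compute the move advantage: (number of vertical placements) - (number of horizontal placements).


Board is 7 x 2 (rows x cols).
Left (vertical) placements: (rows-1) * cols = 6 * 2 = 12
Right (horizontal) placements: rows * (cols-1) = 7 * 1 = 7
Advantage = Left - Right = 12 - 7 = 5

5


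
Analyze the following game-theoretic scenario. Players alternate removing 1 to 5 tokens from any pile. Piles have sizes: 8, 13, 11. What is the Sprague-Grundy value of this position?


Subtraction set: {1, 2, 3, 4, 5}
For this subtraction set, G(n) = n mod 6 (period = max + 1 = 6).
Pile 1 (size 8): G(8) = 8 mod 6 = 2
Pile 2 (size 13): G(13) = 13 mod 6 = 1
Pile 3 (size 11): G(11) = 11 mod 6 = 5
Total Grundy value = XOR of all: 2 XOR 1 XOR 5 = 6

6


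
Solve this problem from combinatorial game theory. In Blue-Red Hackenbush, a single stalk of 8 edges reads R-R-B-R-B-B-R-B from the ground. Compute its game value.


Edges (from ground): R-R-B-R-B-B-R-B
By Berlekamp's sign-expansion rule, a Blue-Red Hackenbush stalk has the value of the surreal number whose sign sequence is the edge sequence with B -> + and R -> -.
Sign sequence: --+-++-+
Trace the sign expansion in the surreal number tree, starting from 0:
Edge 1: R (sign -) -> bounds (-inf, 0), value = -1
Edge 2: R (sign -) -> bounds (-inf, -1), value = -2
Edge 3: B (sign +) -> bounds (-2, -1), value = -3/2
Edge 4: R (sign -) -> bounds (-2, -3/2), value = -7/4
Edge 5: B (sign +) -> bounds (-7/4, -3/2), value = -13/8
Edge 6: B (sign +) -> bounds (-13/8, -3/2), value = -25/16
Edge 7: R (sign -) -> bounds (-13/8, -25/16), value = -51/32
Edge 8: B (sign +) -> bounds (-51/32, -25/16), value = -101/64
Game value = -101/64

-101/64


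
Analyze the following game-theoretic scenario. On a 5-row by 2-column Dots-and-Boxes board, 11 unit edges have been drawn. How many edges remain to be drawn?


Grid: 5 x 2 boxes, i.e. 6 rows and 3 columns of dots.
Horizontal edges: (rows + 1) * cols = 6 * 2 = 12
Vertical edges: rows * (cols + 1) = 5 * 3 = 15
Total edges: 12 + 15 = 27
Edges drawn: 11
Remaining: 27 - 11 = 16

16


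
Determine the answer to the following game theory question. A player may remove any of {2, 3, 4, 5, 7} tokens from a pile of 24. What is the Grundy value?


The subtraction set is S = {2, 3, 4, 5, 7}.
G(k) = mex{ G(k - s) : s in S, s <= k }. We compute iteratively: G(0) = 0.
G(1) = mex({}) = 0
G(2) = mex({0}) = 1
G(3) = mex({0}) = 1
G(4) = mex({0, 1}) = 2
G(5) = mex({0, 1}) = 2
G(6) = mex({0, 1, 2}) = 3
G(7) = mex({0, 1, 2}) = 3
G(8) = mex({0, 1, 2, 3}) = 4
G(9) = mex({1, 2, 3}) = 0
G(10) = mex({1, 2, 3, 4}) = 0
G(11) = mex({0, 2, 3, 4}) = 1
G(12) = mex({0, 2, 3, 4}) = 1
G(13) = mex({0, 1, 3, 4}) = 2
G(14) = mex({0, 1, 3}) = 2
G(15) = mex({0, 1, 2, 4}) = 3
Observe that G(9)..G(15) = 0, 0, 1, 1, 2, 2, 3 repeats G(0)..G(6) = 0, 0, 1, 1, 2, 2, 3.
For k >= max(S) = 7, G(k) is determined by the previous 7 values G(k-7)..G(k-1); a window of 7 consecutive values has recurred shifted by 9, so by induction G(k + 9) = G(k) for all k >= 0: the sequence is periodic from the start with period 9.
One period: G(0..8) = 0, 0, 1, 1, 2, 2, 3, 3, 4.
24 mod 9 = 6, so G(24) = G(6) = 3.

3


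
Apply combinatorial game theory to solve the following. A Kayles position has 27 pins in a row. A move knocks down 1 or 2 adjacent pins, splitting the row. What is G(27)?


Kayles: a move removes 1 or 2 adjacent pins from a contiguous row.
Removing pins from a row of k leaves two independent rows (a, b) with a + b = k - 1 (one pin) or a + b = k - 2 (two pins); an end removal gives a = 0.
By Sprague-Grundy, G(k) = mex{ G(a) XOR G(b) } over all these splits. G(0) = 0.
G(1): splits (0,0):0^0=0 -> mex({0}) = 1
G(2): splits (0,1):0^1=1 (0,0):0^0=0 -> mex({0, 1}) = 2
G(3): splits (0,2):0^2=2 (1,1):1^1=0 (0,1):0^1=1 -> mex({0, 1, 2}) = 3
G(4): splits (0,3):0^3=3 (1,2):1^2=3 (0,2):0^2=2 (1,1):1^1=0 -> mex({0, 2, 3}) = 1
G(5): splits (0,4):0^1=1 (1,3):1^3=2 (2,2):2^2=0 (0,3):0^3=3 (1,2):1^2=3 -> mex({0, 1, 2, 3}) = 4
G(6) = mex({0, 1, 2, 4}) = 3
G(7) = mex({0, 1, 3, 4, 5}) = 2
G(8) = mex({0, 2, 3, 5, 6}) = 1
G(9) = mex({0, 1, 2, 3, 6, 7}) = 4
G(10) = mex({0, 1, 3, 4, 5, 7}) = 2
G(11) = mex({0, 1, 2, 3, 4, 5}) = 6
G(12) = mex({0, 1, 2, 3, 5, 6, 7}) = 4
G(13) = mex({0, 2, 3, 4, 6, 7}) = 1
G(14) = mex({0, 1, 4, 5, 6, 7}) = 2
G(15) = mex({0, 1, 2, 3, 4, 5, 6}) = 7
G(16) = mex({0, 2, 3, 5, 6, 7}) = 1
G(17) = mex({0, 1, 2, 3, 5, 6, 7}) = 4
G(18) = mex({0, 1, 2, 4, 5, 6}) = 3
G(19) = mex({0, 1, 3, 4, 5, 7}) = 2
G(20) = mex({0, 2, 3, 4, 5, 6, 7}) = 1
G(21) = mex({0, 1, 2, 3, 5, 6, 7}) = 4
G(22) = mex({0, 1, 2, 3, 4, 5, 7}) = 6
G(23) = mex({0, 1, 2, 3, 4, 5, 6}) = 7
G(24) = mex({0, 1, 2, 3, 5, 6, 7}) = 4
G(25) = mex({0, 2, 3, 4, 6, 7}) = 1
G(26) = mex({0, 1, 3, 4, 5, 6, 7}) = 2
G(27) = mex({0, 1, 2, 3, 4, 5, 6, 7}) = 8
Therefore G(27) = 8.

8


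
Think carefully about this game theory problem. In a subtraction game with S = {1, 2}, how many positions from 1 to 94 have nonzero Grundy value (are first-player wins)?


Subtraction set S = {1, 2}, so G(n) = n mod 3.
G(n) = 0 when n is a multiple of 3.
Multiples of 3 in [1, 94]: 31
N-positions (nonzero Grundy) = 94 - 31 = 63

63


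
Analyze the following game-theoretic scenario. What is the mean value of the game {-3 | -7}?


Game = {-3 | -7}, a switch {a | b} with numbers a > b.
Its thermograph has left wall a - t and right wall b + t, which meet at t = (a - b)/2, where both equal (a + b)/2. So the mast (mean value) is at (a + b)/2.
Mean = (-3 + (-7))/2 = -10/2 = -5

-5


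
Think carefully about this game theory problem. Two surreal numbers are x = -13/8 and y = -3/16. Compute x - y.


x = -13/8, y = -3/16
Converting to common denominator: 16
x = -26/16, y = -3/16
x - y = -13/8 - -3/16 = -23/16

-23/16


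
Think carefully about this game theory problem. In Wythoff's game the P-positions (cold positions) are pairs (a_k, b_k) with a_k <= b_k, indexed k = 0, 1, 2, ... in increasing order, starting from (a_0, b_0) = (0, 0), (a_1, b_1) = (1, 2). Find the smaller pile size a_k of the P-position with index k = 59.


By Wythoff's theorem, a_k = floor(k * phi) and b_k = floor(k * phi^2) = a_k + k, where phi = (1 + sqrt(5))/2 is the golden ratio.
phi = (1 + sqrt(5))/2 = 1.618034
k = 59
k * phi = 59 * 1.618034 = 95.464005
a_59 = floor(k * phi) = 95

95


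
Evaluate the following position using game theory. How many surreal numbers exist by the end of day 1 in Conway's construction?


Day 0: {|} = 0 is born. Count = 1.
Day n: the number of surreal numbers born by day n is 2^(n+1) - 1.
By day 0: 2^1 - 1 = 1
By day 1: 2^2 - 1 = 3
By day 1: 3 surreal numbers.

3


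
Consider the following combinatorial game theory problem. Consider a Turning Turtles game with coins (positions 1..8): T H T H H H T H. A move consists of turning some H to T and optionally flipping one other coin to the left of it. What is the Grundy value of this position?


Coins: T H T H H H T H
Key fact: a single head at position k behaves exactly like a Nim heap of size k (turning it to T and optionally flipping a coin at j < k corresponds to moving the heap from k to j, or to 0), and heads combine as a disjunctive sum (two heads at the same place would cancel, matching j XOR j = 0). So the Nim-value is the XOR of the 1-indexed positions of the heads.
Face-up positions (1-indexed): [2, 4, 5, 6, 8]
XOR 0 with 2: 0 XOR 2 = 2
XOR 2 with 4: 2 XOR 4 = 6
XOR 6 with 5: 6 XOR 5 = 3
XOR 3 with 6: 3 XOR 6 = 5
XOR 5 with 8: 5 XOR 8 = 13
Nim-value = 13

13


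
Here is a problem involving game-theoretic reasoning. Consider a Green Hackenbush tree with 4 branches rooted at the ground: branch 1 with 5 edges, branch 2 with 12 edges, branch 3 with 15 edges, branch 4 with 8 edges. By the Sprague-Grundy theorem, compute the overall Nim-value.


The tree has 4 branches from the ground vertex.
In Green Hackenbush, the Nim-value of a simple path of length k is k.
Branch 1: length 5, Nim-value = 5
Branch 2: length 12, Nim-value = 12
Branch 3: length 15, Nim-value = 15
Branch 4: length 8, Nim-value = 8
Total Nim-value = XOR of all branch values:
0 XOR 5 = 5
5 XOR 12 = 9
9 XOR 15 = 6
6 XOR 8 = 14
Nim-value of the tree = 14

14


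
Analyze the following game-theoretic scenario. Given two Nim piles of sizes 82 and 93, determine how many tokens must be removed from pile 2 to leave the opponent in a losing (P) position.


Piles: 82 and 93
Current XOR: 82 XOR 93 = 15 (non-zero, so this is an N-position).
To make the XOR zero, we need to find a move that balances the piles.
For pile 2 (size 93): target = 93 XOR 15 = 82
We reduce pile 2 from 93 to 82.
Tokens removed: 93 - 82 = 11
Verification: 82 XOR 82 = 0

11


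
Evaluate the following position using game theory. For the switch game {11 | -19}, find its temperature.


The game is {11 | -19}, a switch {a | b} with numbers a > b.
Cooling {a | b} by t gives {a - t | b + t}, which stops being hot when a - t = b + t, i.e. at t = (a - b)/2. So the temperature of a switch is (a - b)/2.
Temperature = (Left option - Right option) / 2
= (11 - (-19)) / 2
= 30 / 2
= 15

15


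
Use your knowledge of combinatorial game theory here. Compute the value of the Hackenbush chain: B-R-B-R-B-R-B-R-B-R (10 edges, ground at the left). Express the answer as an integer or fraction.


Edges (from ground): B-R-B-R-B-R-B-R-B-R
By Berlekamp's sign-expansion rule, a Blue-Red Hackenbush stalk has the value of the surreal number whose sign sequence is the edge sequence with B -> + and R -> -.
Sign sequence: +-+-+-+-+-
Trace the sign expansion in the surreal number tree, starting from 0:
Edge 1: B (sign +) -> bounds (0, +inf), value = 1
Edge 2: R (sign -) -> bounds (0, 1), value = 1/2
Edge 3: B (sign +) -> bounds (1/2, 1), value = 3/4
Edge 4: R (sign -) -> bounds (1/2, 3/4), value = 5/8
Edge 5: B (sign +) -> bounds (5/8, 3/4), value = 11/16
Edge 6: R (sign -) -> bounds (5/8, 11/16), value = 21/32
Edge 7: B (sign +) -> bounds (21/32, 11/16), value = 43/64
Edge 8: R (sign -) -> bounds (21/32, 43/64), value = 85/128
Edge 9: B (sign +) -> bounds (85/128, 43/64), value = 171/256
Edge 10: R (sign -) -> bounds (85/128, 171/256), value = 341/512
Game value = 341/512

341/512


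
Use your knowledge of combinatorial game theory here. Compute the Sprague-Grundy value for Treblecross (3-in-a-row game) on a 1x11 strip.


Treblecross: place X on empty cells; 3-in-a-row wins.
Playing within two cells of an existing X lets the opponent win at once, so sensible play treats the cells i-2..i+2 around each X as dead. The player left with no safe cell loses, so this is a normal-play take-away game on strips of safe cells.
Placing X at cell i (0-indexed) of a strip of k safe cells leaves independent strips of sizes max(0, i-2) and max(0, k-i-3). Hence G(k) = mex{ G(max(0,i-2)) XOR G(max(0,k-i-3)) : 0 <= i < k }, with G(0) = 0.
G(1): splits (0,0):0^0=0 -> mex({0}) = 1
G(2): splits (0,0):0^0=0 -> mex({0}) = 1
G(3): splits (0,0):0^0=0 -> mex({0}) = 1
G(4): splits (0,1):0^1=1 (0,0):0^0=0 -> mex({0, 1}) = 2
G(5): splits (0,2):0^1=1 (0,1):0^1=1 (0,0):0^0=0 -> mex({0, 1}) = 2
G(6) = mex({1}) = 0
G(7) = mex({0, 1, 2}) = 3
G(8) = mex({0, 1, 2}) = 3
G(9) = mex({0, 2}) = 1
G(10) = mex({0, 2, 3}) = 1
G(11) = mex({0, 3}) = 1
Therefore G(11) = 1.

1


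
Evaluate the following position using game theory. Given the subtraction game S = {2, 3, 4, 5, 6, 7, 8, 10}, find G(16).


The subtraction set is S = {2, 3, 4, 5, 6, 7, 8, 10}.
G(k) = mex{ G(k - s) : s in S, s <= k }. We compute iteratively: G(0) = 0.
G(1) = mex({}) = 0
G(2) = mex({0}) = 1
G(3) = mex({0}) = 1
G(4) = mex({0, 1}) = 2
G(5) = mex({0, 1}) = 2
G(6) = mex({0, 1, 2}) = 3
G(7) = mex({0, 1, 2}) = 3
G(8) = mex({0, 1, 2, 3}) = 4
G(9) = mex({0, 1, 2, 3}) = 4
G(10) = mex({0, 1, 2, 3, 4}) = 5
G(11) = mex({0, 1, 2, 3, 4}) = 5
G(12) = mex({1, 2, 3, 4, 5}) = 0
G(13) = mex({1, 2, 3, 4, 5}) = 0
G(14) = mex({0, 2, 3, 4, 5}) = 1
G(15) = mex({0, 2, 3, 4, 5}) = 1
G(16) = mex({0, 1, 3, 4, 5}) = 2
Therefore G(16) = 2.

2


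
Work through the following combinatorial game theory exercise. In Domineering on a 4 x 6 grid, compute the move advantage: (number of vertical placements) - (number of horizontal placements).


Board is 4 x 6 (rows x cols).
Left (vertical) placements: (rows-1) * cols = 3 * 6 = 18
Right (horizontal) placements: rows * (cols-1) = 4 * 5 = 20
Advantage = Left - Right = 18 - 20 = -2

-2


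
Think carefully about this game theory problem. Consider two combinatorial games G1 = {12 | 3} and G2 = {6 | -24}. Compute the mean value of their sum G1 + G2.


G1 = {12 | 3}, G2 = {6 | -24}
Each is a switch {a | b} with numbers a > b; its mean value is (a + b)/2, and mean value is additive over game sums: m(G1 + G2) = m(G1) + m(G2).
Mean of G1 = (12 + (3))/2 = 15/2 = 15/2
Mean of G2 = (6 + (-24))/2 = -18/2 = -9
Mean of G1 + G2 = 15/2 + -9 = -3/2

-3/2


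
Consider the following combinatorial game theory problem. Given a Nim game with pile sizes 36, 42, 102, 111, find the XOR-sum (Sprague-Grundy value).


We need the XOR (exclusive or) of all pile sizes.
After XOR-ing pile 1 (size 36): 0 XOR 36 = 36
After XOR-ing pile 2 (size 42): 36 XOR 42 = 14
After XOR-ing pile 3 (size 102): 14 XOR 102 = 104
After XOR-ing pile 4 (size 111): 104 XOR 111 = 7
The Nim-value of this position is 7.

7


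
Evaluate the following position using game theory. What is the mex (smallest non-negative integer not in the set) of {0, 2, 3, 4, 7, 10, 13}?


Set = {0, 2, 3, 4, 7, 10, 13}
0 is in the set.
1 is NOT in the set. This is the mex.
mex = 1

1


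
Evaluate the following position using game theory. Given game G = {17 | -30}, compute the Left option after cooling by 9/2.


Original game: {17 | -30} (a switch {a | b} with a > b).
Cooling by t (for t below the temperature (a - b)/2 = 47/2) taxes each move by t: {a | b} cooled by t is {a - t | b + t}.
Cooling amount: t = 9/2
Cooled Left option: 17 - 9/2 = 25/2
Cooled Right option: -30 + 9/2 = -51/2
Cooled game: {25/2 | -51/2}
Left option = 25/2

25/2


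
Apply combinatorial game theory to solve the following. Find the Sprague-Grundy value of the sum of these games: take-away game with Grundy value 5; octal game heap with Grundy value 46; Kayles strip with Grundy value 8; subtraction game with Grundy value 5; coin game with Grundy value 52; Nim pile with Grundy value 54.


By the Sprague-Grundy theorem, the Grundy value of a sum of games is the XOR of individual Grundy values.
take-away game: Grundy value = 5. Running XOR: 0 XOR 5 = 5
octal game heap: Grundy value = 46. Running XOR: 5 XOR 46 = 43
Kayles strip: Grundy value = 8. Running XOR: 43 XOR 8 = 35
subtraction game: Grundy value = 5. Running XOR: 35 XOR 5 = 38
coin game: Grundy value = 52. Running XOR: 38 XOR 52 = 18
Nim pile: Grundy value = 54. Running XOR: 18 XOR 54 = 36
The combined Grundy value is 36.

36


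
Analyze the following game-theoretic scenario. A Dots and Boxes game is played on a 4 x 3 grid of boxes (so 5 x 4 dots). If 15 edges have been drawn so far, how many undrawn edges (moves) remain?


Grid: 4 x 3 boxes, i.e. 5 rows and 4 columns of dots.
Horizontal edges: (rows + 1) * cols = 5 * 3 = 15
Vertical edges: rows * (cols + 1) = 4 * 4 = 16
Total edges: 15 + 16 = 31
Edges drawn: 15
Remaining: 31 - 15 = 16

16


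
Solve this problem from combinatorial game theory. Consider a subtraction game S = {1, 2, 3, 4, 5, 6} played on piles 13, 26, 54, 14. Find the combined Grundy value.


Subtraction set: {1, 2, 3, 4, 5, 6}
For this subtraction set, G(n) = n mod 7 (period = max + 1 = 7).
Pile 1 (size 13): G(13) = 13 mod 7 = 6
Pile 2 (size 26): G(26) = 26 mod 7 = 5
Pile 3 (size 54): G(54) = 54 mod 7 = 5
Pile 4 (size 14): G(14) = 14 mod 7 = 0
Total Grundy value = XOR of all: 6 XOR 5 XOR 5 XOR 0 = 6

6


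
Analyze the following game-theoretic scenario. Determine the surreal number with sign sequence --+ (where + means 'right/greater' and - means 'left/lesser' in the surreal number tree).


Sign expansion: --+
Rule: track bounds (lo, hi), initially (-inf, +inf). On '+', the current value becomes lo and we move to the simplest number in (value, hi): value + 1 if hi = +inf, otherwise the midpoint (value + hi)/2. On '-', the current value becomes hi and we move to value - 1 if lo = -inf, otherwise the midpoint (lo + value)/2.
Start at 0.
Step 1: sign = -, move left. Bounds: (-inf, 0). Value = -1
Step 2: sign = -, move left. Bounds: (-inf, -1). Value = -2
Step 3: sign = +, move right. Bounds: (-2, -1). Value = -3/2
The surreal number with sign expansion --+ is -3/2.

-3/2


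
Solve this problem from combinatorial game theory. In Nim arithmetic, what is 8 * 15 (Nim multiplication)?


Nim multiplication is bilinear over XOR: (u XOR v) * w = (u*w) XOR (v*w).
So we split each operand into its bit components and XOR the pairwise Nim products.
8 = 8 (as XOR of powers of 2).
15 = 1 + 2 + 4 + 8 (as XOR of powers of 2).
Using the standard Nim-product table on single bits:
  2*2 = 3,   2*4 = 8,   2*8 = 12,
  4*4 = 6,   4*8 = 11,  8*8 = 13,
and  1*x = x (identity), k*l = l*k (commutative).
Pairwise Nim products:
  8 * 1 = 8
  8 * 2 = 12
  8 * 4 = 11
  8 * 8 = 13
XOR them: 8 XOR 12 XOR 11 XOR 13 = 2.
Result: 8 * 15 = 2 (in Nim).

2


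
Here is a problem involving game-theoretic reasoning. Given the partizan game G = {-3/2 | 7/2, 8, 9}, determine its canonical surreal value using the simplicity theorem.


Left options: {-3/2}, max = -3/2
Right options: {7/2, 8, 9}, min = 7/2
All options are numbers and max(Left) < min(Right), so by the simplicity theorem the value is the simplest (earliest-born) number strictly between -3/2 and 7/2.
Integers -1 through 3 all lie strictly between -3/2 and 7/2.
Among integers, the simplest (lowest birthday = smallest |n|; 0 is born on day 0, +-n on day n) is 0.
No non-integer in the interval can be simpler: if x is a non-integer in the interval, then floor(x) or ceil(x) also lies in the interval (the interval contains an integer), and both are proper prefixes of x's sign expansion, i.e. born earlier. So the game value is 0.
Game value = 0

0


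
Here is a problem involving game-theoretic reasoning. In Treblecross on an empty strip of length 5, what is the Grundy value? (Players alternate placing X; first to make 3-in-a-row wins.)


Treblecross: place X on empty cells; 3-in-a-row wins.
Playing within two cells of an existing X lets the opponent win at once, so sensible play treats the cells i-2..i+2 around each X as dead. The player left with no safe cell loses, so this is a normal-play take-away game on strips of safe cells.
Placing X at cell i (0-indexed) of a strip of k safe cells leaves independent strips of sizes max(0, i-2) and max(0, k-i-3). Hence G(k) = mex{ G(max(0,i-2)) XOR G(max(0,k-i-3)) : 0 <= i < k }, with G(0) = 0.
G(1): splits (0,0):0^0=0 -> mex({0}) = 1
G(2): splits (0,0):0^0=0 -> mex({0}) = 1
G(3): splits (0,0):0^0=0 -> mex({0}) = 1
G(4): splits (0,1):0^1=1 (0,0):0^0=0 -> mex({0, 1}) = 2
G(5): splits (0,2):0^1=1 (0,1):0^1=1 (0,0):0^0=0 -> mex({0, 1}) = 2
Therefore G(5) = 2.

2
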